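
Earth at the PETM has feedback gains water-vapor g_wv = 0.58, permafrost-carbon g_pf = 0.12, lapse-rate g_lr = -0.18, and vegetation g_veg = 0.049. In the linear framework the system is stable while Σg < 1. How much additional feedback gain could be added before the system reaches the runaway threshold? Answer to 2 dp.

Current total gain = 0.58 + 0.12 − 0.18 + 0.049 = 0.569.
Margin to runaway = 1 − 0.569 = 0.43.

0.43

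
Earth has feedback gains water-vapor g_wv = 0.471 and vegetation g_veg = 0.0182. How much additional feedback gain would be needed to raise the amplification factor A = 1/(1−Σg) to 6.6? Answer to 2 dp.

0.36

Current total gain = 0.4892.
Target gain for A = 6.6: g* = 1 − 1/6.6 = 0.8485.
Additional gain needed = 0.8485 − 0.4892 = 0.36.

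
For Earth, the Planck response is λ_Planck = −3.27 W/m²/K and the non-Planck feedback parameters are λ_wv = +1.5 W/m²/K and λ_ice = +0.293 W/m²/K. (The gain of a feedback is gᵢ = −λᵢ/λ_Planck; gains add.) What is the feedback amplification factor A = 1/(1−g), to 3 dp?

2.214

Convert to gains: g_wv = 1.5/3.27 = 0.4587; g_ice = 0.293/3.27 = 0.0896.
Total gain g = 0.5483.
A = 1/(1 − 0.5483) = 2.214.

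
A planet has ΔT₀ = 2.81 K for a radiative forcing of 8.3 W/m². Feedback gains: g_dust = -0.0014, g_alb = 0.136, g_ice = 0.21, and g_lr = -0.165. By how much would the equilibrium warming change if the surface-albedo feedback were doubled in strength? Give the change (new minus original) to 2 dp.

0.68 K

Original: g = 0.1796, ΔT = 2.81/(1−0.1796) = 3.4252 K.
With doubled surface-albedo: g' = 0.3156, ΔT' = 2.81/(1−0.3156) = 4.1058 K.
Change = 4.1058 − 3.4252 = 0.68 K.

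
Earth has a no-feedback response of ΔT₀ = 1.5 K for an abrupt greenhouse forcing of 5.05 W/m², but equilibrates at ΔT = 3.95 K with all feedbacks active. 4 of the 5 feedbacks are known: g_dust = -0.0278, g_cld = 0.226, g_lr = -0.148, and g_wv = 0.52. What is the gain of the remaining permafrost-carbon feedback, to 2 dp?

Amplification A = ΔT/ΔT₀ = 3.95/1.5 = 2.633.
Total gain g = 1 − 1/A = 1 − 1/2.633 = 0.6202.
Known gains sum to -0.0278 + 0.226 − 0.148 + 0.52 = 0.5702.
g_pf = 0.6202 − 0.5702 = 0.05.

0.05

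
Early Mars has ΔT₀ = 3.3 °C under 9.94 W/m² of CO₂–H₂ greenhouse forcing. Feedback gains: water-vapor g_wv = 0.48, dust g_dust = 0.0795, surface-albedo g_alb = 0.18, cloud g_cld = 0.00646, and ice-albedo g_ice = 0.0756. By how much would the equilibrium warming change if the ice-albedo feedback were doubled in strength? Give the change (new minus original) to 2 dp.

Original: g = 0.82156, ΔT = 3.3/(1−0.82156) = 18.4936 °C.
With doubled ice-albedo: g' = 0.89716, ΔT' = 3.3/(1−0.89716) = 32.0887 °C.
Change = 32.0887 − 18.4936 = 13.60 °C.

13.60 °C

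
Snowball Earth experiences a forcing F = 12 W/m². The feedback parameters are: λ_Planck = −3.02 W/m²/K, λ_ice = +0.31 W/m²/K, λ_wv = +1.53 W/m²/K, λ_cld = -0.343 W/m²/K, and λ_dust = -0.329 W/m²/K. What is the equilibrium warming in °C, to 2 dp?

6.48 °C

Net feedback parameter λ = (−3.02) + (+0.31) + (+1.53) + (-0.343) + (-0.329) = -1.852 W/m²/K.
ΔT = −F/λ = −12/(-1.852) = 6.48 °C.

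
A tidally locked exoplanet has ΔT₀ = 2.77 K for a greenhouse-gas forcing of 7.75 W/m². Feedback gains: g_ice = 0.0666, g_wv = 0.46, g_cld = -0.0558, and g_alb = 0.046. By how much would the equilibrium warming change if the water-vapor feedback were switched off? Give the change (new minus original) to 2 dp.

-2.80 K

Original: g = 0.5168, ΔT = 2.77/(1−0.5168) = 5.7326 K.
Without water-vapor: g' = 0.0568, ΔT' = 2.77/(1−0.0568) = 2.9368 K.
Change = 2.9368 − 5.7326 = -2.80 K.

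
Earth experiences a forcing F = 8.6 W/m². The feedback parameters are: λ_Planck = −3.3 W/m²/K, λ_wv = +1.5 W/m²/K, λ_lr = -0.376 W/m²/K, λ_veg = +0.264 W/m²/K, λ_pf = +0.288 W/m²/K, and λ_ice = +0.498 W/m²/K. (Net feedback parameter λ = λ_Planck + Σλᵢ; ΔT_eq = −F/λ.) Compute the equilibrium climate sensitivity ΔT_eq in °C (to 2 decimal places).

7.64 °C

Net feedback parameter λ = (−3.3) + (+1.5) + (-0.376) + (+0.264) + (+0.288) + (+0.498) = -1.126 W/m²/K.
ΔT = −F/λ = −8.6/(-1.126) = 7.64 °C.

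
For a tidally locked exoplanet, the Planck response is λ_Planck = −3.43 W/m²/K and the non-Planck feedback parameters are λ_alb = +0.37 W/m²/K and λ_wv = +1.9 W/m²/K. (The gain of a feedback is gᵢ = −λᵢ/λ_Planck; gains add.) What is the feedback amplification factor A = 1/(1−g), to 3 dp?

2.957

Convert to gains: g_alb = 0.37/3.43 = 0.1079; g_wv = 1.9/3.43 = 0.5539.
Total gain g = 0.6618.
A = 1/(1 − 0.6618) = 2.957.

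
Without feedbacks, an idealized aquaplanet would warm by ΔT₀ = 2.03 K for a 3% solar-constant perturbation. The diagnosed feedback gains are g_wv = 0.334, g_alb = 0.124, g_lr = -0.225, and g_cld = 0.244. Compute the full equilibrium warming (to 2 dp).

3.88 K

Total gain g = 0.334 + 0.124 − 0.225 + 0.244 = 0.477.
Amplification A = 1/(1 − 0.477) = 1.912.
ΔT = 2.03 × 1.912 = 3.88 K.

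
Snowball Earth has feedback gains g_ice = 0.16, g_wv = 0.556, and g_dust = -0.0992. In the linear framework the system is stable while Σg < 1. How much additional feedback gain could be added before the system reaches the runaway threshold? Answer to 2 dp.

Current total gain = 0.16 + 0.556 − 0.0992 = 0.6168.
Margin to runaway = 1 − 0.6168 = 0.38.

0.38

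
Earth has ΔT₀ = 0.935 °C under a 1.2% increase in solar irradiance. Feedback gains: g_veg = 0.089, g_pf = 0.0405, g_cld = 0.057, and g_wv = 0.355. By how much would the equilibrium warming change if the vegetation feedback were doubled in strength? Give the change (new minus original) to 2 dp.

Original: g = 0.5415, ΔT = 0.935/(1−0.5415) = 2.0393 °C.
With doubled vegetation: g' = 0.6305, ΔT' = 0.935/(1−0.6305) = 2.5304 °C.
Change = 2.5304 − 2.0393 = 0.49 °C.

0.49 °C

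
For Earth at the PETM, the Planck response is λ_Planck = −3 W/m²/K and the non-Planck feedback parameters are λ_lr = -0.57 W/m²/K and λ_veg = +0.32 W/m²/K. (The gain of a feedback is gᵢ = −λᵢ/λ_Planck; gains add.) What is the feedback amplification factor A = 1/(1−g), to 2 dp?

Convert to gains: g_lr = -0.57/3 = -0.19; g_veg = 0.32/3 = 0.1067.
Total gain g = -0.0833.
A = 1/(1 + 0.0833) = 0.92.

0.92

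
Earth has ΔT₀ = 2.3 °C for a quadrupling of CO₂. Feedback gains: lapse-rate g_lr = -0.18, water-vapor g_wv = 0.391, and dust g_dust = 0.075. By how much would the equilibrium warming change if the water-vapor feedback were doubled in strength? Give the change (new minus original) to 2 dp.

Original: g = 0.286, ΔT = 2.3/(1−0.286) = 3.2213 °C.
With doubled water-vapor: g' = 0.677, ΔT' = 2.3/(1−0.677) = 7.1207 °C.
Change = 7.1207 − 3.2213 = 3.90 °C.

3.90 °C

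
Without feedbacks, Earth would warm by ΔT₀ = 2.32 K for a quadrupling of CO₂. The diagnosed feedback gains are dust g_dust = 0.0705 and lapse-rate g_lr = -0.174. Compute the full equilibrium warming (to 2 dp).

Total gain g = 0.0705 − 0.174 = -0.1035.
Amplification A = 1/(1 + 0.1035) = 0.9062.
ΔT = 2.32 × 0.9062 = 2.10 K.

2.10 K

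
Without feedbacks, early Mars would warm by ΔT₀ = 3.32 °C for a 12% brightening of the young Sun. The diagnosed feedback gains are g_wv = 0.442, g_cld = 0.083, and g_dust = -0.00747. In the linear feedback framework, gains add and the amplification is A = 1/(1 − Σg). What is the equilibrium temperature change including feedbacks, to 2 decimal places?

Total gain g = 0.442 + 0.083 − 0.00747 = 0.51753.
Amplification A = 1/(1 − 0.51753) = 2.073.
ΔT = 3.32 × 2.073 = 6.88 °C.

6.88 °C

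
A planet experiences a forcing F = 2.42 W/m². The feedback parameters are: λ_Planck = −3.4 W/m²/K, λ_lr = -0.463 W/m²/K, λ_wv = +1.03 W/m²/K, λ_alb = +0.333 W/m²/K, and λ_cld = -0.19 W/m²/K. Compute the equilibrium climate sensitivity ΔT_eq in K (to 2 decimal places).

0.90 K

Net feedback parameter λ = (−3.4) + (-0.463) + (+1.03) + (+0.333) + (-0.19) = -2.69 W/m²/K.
ΔT = −F/λ = −2.42/(-2.69) = 0.90 K.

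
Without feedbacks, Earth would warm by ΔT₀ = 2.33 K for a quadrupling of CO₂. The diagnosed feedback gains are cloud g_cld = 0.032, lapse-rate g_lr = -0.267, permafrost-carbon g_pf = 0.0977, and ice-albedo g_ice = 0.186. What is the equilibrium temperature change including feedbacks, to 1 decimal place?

2.4 K

Total gain g = 0.032 − 0.267 + 0.0977 + 0.186 = 0.0487.
Amplification A = 1/(1 − 0.0487) = 1.051.
ΔT = 2.33 × 1.051 = 2.4 K.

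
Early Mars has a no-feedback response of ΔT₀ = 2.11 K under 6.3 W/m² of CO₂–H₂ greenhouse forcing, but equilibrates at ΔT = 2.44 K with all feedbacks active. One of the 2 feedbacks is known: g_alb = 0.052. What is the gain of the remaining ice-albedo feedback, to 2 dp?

Amplification A = ΔT/ΔT₀ = 2.44/2.11 = 1.156.
Total gain g = 1 − 1/A = 1 − 1/1.156 = 0.1349.
The known gain is 0.052.
g_ice = 0.1349 − 0.052 = 0.08.

0.08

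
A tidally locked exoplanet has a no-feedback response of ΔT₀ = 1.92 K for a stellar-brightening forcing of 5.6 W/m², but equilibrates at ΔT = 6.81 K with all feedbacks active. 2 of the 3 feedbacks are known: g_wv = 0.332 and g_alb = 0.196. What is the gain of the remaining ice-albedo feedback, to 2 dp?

Amplification A = ΔT/ΔT₀ = 6.81/1.92 = 3.547.
Total gain g = 1 − 1/A = 1 − 1/3.547 = 0.7181.
Known gains sum to 0.332 + 0.196 = 0.528.
g_ice = 0.7181 − 0.528 = 0.19.

0.19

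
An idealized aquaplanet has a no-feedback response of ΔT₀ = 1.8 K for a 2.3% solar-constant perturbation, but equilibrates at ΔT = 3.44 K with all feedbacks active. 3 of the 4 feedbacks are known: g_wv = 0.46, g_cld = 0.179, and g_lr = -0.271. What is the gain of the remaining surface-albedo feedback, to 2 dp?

0.11

Amplification A = ΔT/ΔT₀ = 3.44/1.8 = 1.911.
Total gain g = 1 − 1/A = 1 − 1/1.911 = 0.4767.
Known gains sum to 0.46 + 0.179 − 0.271 = 0.368.
g_alb = 0.4767 − 0.368 = 0.11.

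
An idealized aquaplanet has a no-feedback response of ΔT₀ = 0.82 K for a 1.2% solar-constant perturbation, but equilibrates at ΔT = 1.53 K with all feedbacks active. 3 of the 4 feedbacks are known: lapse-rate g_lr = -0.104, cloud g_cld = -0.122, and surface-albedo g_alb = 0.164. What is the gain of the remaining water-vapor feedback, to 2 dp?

0.53

Amplification A = ΔT/ΔT₀ = 1.53/0.82 = 1.866.
Total gain g = 1 − 1/A = 1 − 1/1.866 = 0.4641.
Known gains sum to -0.104 − 0.122 + 0.164 = -0.062.
g_wv = 0.4641 + 0.062 = 0.53.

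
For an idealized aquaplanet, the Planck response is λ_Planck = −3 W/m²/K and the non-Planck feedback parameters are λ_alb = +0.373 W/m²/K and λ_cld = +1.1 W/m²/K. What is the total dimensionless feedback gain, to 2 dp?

0.49

Convert to gains: g_alb = 0.373/3 = 0.1243; g_cld = 1.1/3 = 0.3667.
Total gain g = 0.491.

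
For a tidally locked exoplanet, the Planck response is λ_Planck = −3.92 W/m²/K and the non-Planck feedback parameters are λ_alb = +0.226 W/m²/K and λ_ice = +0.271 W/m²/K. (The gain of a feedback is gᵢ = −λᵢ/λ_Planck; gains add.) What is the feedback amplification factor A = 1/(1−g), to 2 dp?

1.15

Convert to gains: g_alb = 0.226/3.92 = 0.05765; g_ice = 0.271/3.92 = 0.06913.
Total gain g = 0.12678.
A = 1/(1 − 0.12678) = 1.15.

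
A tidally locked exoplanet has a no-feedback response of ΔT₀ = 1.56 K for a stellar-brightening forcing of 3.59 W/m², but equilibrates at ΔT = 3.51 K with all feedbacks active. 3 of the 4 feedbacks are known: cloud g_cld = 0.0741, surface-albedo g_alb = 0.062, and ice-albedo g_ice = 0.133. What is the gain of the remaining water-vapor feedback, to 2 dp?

Amplification A = ΔT/ΔT₀ = 3.51/1.56 = 2.25.
Total gain g = 1 − 1/A = 1 − 1/2.25 = 0.5556.
Known gains sum to 0.0741 + 0.062 + 0.133 = 0.2691.
g_wv = 0.5556 − 0.2691 = 0.29.

0.29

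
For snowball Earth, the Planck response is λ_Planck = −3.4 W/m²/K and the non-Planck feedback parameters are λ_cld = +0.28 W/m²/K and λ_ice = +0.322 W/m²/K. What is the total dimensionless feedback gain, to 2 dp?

0.18

Convert to gains: g_cld = 0.28/3.4 = 0.08235; g_ice = 0.322/3.4 = 0.09471.
Total gain g = 0.17706.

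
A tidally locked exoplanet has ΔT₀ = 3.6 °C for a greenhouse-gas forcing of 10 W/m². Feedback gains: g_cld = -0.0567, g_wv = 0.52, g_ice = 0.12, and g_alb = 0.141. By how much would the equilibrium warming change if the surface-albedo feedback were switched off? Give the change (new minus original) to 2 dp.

Original: g = 0.7243, ΔT = 3.6/(1−0.7243) = 13.0577 °C.
Without surface-albedo: g' = 0.5833, ΔT' = 3.6/(1−0.5833) = 8.6393 °C.
Change = 8.6393 − 13.0577 = -4.42 °C.

-4.42 °C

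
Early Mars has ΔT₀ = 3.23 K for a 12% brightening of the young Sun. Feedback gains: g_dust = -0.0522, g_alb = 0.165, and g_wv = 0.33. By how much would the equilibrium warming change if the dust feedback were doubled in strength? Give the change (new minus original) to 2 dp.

Original: g = 0.4428, ΔT = 3.23/(1−0.4428) = 5.7968 K.
With doubled dust: g' = 0.3906, ΔT' = 3.23/(1−0.3906) = 5.3003 K.
Change = 5.3003 − 5.7968 = -0.50 K.

-0.50 K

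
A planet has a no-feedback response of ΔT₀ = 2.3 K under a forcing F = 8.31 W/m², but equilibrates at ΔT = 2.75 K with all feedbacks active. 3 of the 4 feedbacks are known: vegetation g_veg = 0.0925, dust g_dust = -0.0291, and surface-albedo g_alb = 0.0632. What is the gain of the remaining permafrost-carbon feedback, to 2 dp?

0.04

Amplification A = ΔT/ΔT₀ = 2.75/2.3 = 1.196.
Total gain g = 1 − 1/A = 1 − 1/1.196 = 0.1639.
Known gains sum to 0.0925 − 0.0291 + 0.0632 = 0.1266.
g_pf = 0.1639 − 0.1266 = 0.04.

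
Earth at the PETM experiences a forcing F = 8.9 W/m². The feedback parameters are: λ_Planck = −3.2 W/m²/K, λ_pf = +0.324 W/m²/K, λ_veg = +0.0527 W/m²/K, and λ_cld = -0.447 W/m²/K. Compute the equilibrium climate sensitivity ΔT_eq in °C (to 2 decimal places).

2.72 °C

Net feedback parameter λ = (−3.2) + (+0.324) + (+0.0527) + (-0.447) = -3.2703 W/m²/K.
ΔT = −F/λ = −8.9/(-3.2703) = 2.72 °C.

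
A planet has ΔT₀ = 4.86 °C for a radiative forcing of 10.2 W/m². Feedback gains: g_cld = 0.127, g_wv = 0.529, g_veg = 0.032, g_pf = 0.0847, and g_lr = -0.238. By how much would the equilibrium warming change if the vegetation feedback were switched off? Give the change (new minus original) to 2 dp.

-0.67 °C

Original: g = 0.5347, ΔT = 4.86/(1−0.5347) = 10.4449 °C.
Without vegetation: g' = 0.5027, ΔT' = 4.86/(1−0.5027) = 9.7728 °C.
Change = 9.7728 − 10.4449 = -0.67 °C.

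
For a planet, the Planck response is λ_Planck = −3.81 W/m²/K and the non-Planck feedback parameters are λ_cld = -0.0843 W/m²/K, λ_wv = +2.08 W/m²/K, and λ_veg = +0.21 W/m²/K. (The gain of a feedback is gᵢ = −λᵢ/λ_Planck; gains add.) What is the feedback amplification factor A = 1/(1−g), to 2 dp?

2.37

Convert to gains: g_cld = -0.0843/3.81 = -0.02213; g_wv = 2.08/3.81 = 0.5459; g_veg = 0.21/3.81 = 0.05512.
Total gain g = 0.57889.
A = 1/(1 − 0.57889) = 2.37.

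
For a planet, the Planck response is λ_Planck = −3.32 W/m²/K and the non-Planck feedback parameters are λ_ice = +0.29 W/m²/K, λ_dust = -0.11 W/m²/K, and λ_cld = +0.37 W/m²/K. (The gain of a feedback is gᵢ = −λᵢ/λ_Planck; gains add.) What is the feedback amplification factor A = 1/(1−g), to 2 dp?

Convert to gains: g_ice = 0.29/3.32 = 0.08735; g_dust = -0.11/3.32 = -0.03313; g_cld = 0.37/3.32 = 0.1114.
Total gain g = 0.16562.
A = 1/(1 − 0.16562) = 1.20.

1.20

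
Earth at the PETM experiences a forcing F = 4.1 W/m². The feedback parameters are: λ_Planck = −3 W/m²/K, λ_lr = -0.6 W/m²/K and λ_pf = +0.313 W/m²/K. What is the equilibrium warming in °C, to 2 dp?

Net feedback parameter λ = (−3) + (-0.6) + (+0.313) = -3.287 W/m²/K.
ΔT = −F/λ = −4.1/(-3.287) = 1.25 °C.

1.25 °C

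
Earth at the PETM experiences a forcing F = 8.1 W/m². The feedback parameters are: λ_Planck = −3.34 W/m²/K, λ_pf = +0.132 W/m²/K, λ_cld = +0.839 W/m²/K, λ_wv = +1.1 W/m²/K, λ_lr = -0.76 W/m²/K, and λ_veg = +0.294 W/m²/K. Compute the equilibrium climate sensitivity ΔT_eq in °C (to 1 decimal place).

Net feedback parameter λ = (−3.34) + (+0.132) + (+0.839) + (+1.1) + (-0.76) + (+0.294) = -1.735 W/m²/K.
ΔT = −F/λ = −8.1/(-1.735) = 4.7 °C.

4.7 °C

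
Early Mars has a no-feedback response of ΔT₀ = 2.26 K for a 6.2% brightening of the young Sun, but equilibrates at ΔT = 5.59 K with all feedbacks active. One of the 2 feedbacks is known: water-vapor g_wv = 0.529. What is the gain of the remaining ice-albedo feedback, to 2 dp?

0.07

Amplification A = ΔT/ΔT₀ = 5.59/2.26 = 2.473.
Total gain g = 1 − 1/A = 1 − 1/2.473 = 0.5956.
The known gain is 0.529.
g_ice = 0.5956 − 0.529 = 0.07.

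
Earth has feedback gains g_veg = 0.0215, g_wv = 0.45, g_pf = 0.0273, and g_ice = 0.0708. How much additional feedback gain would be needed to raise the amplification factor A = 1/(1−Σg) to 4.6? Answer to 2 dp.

0.21

Current total gain = 0.5696.
Target gain for A = 4.6: g* = 1 − 1/4.6 = 0.7826.
Additional gain needed = 0.7826 − 0.5696 = 0.21.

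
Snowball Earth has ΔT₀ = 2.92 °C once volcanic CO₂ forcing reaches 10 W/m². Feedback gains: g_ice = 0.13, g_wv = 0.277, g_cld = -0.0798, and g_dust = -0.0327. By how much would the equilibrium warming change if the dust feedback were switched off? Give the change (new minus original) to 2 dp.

0.20 °C

Original: g = 0.2945, ΔT = 2.92/(1−0.2945) = 4.1389 °C.
Without dust: g' = 0.3272, ΔT' = 2.92/(1−0.3272) = 4.3401 °C.
Change = 4.3401 − 4.1389 = 0.20 °C.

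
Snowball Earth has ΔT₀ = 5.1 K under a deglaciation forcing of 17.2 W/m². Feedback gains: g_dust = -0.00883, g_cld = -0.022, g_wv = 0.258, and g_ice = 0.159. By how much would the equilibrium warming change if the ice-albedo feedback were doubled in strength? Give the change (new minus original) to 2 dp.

2.90 K

Original: g = 0.38617, ΔT = 5.1/(1−0.38617) = 8.3085 K.
With doubled ice-albedo: g' = 0.54517, ΔT' = 5.1/(1−0.54517) = 11.2130 K.
Change = 11.2130 − 8.3085 = 2.90 K.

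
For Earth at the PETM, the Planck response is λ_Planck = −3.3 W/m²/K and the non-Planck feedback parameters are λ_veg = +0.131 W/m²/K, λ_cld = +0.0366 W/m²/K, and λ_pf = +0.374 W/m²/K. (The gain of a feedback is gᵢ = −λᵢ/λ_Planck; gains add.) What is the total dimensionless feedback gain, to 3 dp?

Convert to gains: g_veg = 0.131/3.3 = 0.0397; g_cld = 0.0366/3.3 = 0.01109; g_pf = 0.374/3.3 = 0.1133.
Total gain g = 0.16409.

0.164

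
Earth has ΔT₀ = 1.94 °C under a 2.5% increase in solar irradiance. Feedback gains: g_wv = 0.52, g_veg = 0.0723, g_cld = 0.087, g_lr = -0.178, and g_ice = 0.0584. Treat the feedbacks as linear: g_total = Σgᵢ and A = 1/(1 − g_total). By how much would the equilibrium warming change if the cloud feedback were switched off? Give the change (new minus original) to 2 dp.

Original: g = 0.5597, ΔT = 1.94/(1−0.5597) = 4.4061 °C.
Without cloud: g' = 0.4727, ΔT' = 1.94/(1−0.4727) = 3.6791 °C.
Change = 3.6791 − 4.4061 = -0.73 °C.

-0.73 °C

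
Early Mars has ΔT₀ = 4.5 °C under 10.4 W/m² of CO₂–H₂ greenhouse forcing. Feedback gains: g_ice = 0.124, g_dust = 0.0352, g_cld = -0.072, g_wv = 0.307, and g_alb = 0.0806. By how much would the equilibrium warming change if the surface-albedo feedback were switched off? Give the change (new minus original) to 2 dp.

-1.14 °C

Original: g = 0.4748, ΔT = 4.5/(1−0.4748) = 8.5682 °C.
Without surface-albedo: g' = 0.3942, ΔT' = 4.5/(1−0.3942) = 7.4282 °C.
Change = 7.4282 − 8.5682 = -1.14 °C.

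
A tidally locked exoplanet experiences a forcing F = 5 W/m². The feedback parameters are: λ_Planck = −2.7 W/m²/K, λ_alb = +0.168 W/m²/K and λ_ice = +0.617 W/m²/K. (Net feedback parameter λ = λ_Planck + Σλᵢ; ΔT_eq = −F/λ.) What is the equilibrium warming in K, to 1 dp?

Net feedback parameter λ = (−2.7) + (+0.168) + (+0.617) = -1.915 W/m²/K.
ΔT = −F/λ = −5/(-1.915) = 2.6 K.

2.6 K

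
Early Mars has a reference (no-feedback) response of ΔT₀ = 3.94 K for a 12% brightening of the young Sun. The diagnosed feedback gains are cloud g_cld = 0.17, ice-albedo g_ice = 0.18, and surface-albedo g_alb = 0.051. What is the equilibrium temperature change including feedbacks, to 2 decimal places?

Total gain g = 0.17 + 0.18 + 0.051 = 0.401.
Amplification A = 1/(1 − 0.401) = 1.669.
ΔT = 3.94 × 1.669 = 6.58 K.

6.58 K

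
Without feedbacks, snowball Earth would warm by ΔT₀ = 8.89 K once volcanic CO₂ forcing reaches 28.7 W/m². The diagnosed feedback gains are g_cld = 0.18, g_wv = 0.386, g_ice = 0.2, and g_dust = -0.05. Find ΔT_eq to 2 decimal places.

Total gain g = 0.18 + 0.386 + 0.2 − 0.05 = 0.716.
Amplification A = 1/(1 − 0.716) = 3.521.
ΔT = 8.89 × 3.521 = 31.30 K.

31.30 K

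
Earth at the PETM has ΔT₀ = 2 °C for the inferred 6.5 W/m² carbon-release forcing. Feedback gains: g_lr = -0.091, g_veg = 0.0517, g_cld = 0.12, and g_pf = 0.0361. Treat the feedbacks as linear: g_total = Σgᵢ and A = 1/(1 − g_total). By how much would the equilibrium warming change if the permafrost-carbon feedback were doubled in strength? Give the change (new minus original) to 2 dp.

0.10 °C

Original: g = 0.1168, ΔT = 2/(1−0.1168) = 2.2645 °C.
With doubled permafrost-carbon: g' = 0.1529, ΔT' = 2/(1−0.1529) = 2.3610 °C.
Change = 2.3610 − 2.2645 = 0.10 °C.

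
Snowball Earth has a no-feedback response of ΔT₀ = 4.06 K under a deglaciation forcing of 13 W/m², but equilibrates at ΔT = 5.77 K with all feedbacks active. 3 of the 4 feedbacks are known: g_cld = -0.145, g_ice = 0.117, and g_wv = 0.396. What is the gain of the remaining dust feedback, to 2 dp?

Amplification A = ΔT/ΔT₀ = 5.77/4.06 = 1.421.
Total gain g = 1 − 1/A = 1 − 1/1.421 = 0.2963.
Known gains sum to -0.145 + 0.117 + 0.396 = 0.368.
g_dust = 0.2963 − 0.368 = -0.07.

-0.07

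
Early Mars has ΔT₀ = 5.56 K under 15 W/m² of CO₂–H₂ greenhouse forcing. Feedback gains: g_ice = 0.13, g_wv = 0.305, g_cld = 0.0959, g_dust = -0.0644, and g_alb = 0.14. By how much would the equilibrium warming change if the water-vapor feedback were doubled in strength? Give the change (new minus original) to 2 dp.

Original: g = 0.6065, ΔT = 5.56/(1−0.6065) = 14.1296 K.
With doubled water-vapor: g' = 0.9115, ΔT' = 5.56/(1−0.9115) = 62.8249 K.
Change = 62.8249 − 14.1296 = 48.70 K.

48.70 K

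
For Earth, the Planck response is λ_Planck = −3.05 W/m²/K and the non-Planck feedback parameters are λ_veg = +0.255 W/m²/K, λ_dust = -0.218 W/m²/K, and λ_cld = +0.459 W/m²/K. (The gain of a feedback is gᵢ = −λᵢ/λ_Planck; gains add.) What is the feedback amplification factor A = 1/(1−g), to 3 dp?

1.194

Convert to gains: g_veg = 0.255/3.05 = 0.08361; g_dust = -0.218/3.05 = -0.07148; g_cld = 0.459/3.05 = 0.1505.
Total gain g = 0.16263.
A = 1/(1 − 0.16263) = 1.194.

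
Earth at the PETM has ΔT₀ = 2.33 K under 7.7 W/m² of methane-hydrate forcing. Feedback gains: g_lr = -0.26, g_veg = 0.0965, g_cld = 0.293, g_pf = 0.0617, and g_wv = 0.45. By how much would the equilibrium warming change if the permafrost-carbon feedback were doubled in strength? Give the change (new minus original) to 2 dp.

1.35 K

Original: g = 0.6412, ΔT = 2.33/(1−0.6412) = 6.4939 K.
With doubled permafrost-carbon: g' = 0.7029, ΔT' = 2.33/(1−0.7029) = 7.8425 K.
Change = 7.8425 − 6.4939 = 1.35 K.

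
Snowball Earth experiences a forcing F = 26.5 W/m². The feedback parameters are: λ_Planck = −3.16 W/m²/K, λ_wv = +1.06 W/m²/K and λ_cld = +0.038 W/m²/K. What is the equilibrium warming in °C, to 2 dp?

12.85 °C

Net feedback parameter λ = (−3.16) + (+1.06) + (+0.038) = -2.062 W/m²/K.
ΔT = −F/λ = −26.5/(-2.062) = 12.85 °C.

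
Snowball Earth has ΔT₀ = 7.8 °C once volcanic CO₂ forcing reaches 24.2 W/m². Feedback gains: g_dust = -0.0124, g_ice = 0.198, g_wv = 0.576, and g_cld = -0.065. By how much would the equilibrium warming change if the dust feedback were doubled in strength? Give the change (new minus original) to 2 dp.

Original: g = 0.6966, ΔT = 7.8/(1−0.6966) = 25.7086 °C.
With doubled dust: g' = 0.6842, ΔT' = 7.8/(1−0.6842) = 24.6992 °C.
Change = 24.6992 − 25.7086 = -1.01 °C.

-1.01 °C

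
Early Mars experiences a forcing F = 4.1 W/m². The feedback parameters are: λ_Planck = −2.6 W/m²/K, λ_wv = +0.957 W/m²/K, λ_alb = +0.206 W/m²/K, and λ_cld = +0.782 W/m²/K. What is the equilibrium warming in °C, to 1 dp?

6.3 °C

Net feedback parameter λ = (−2.6) + (+0.957) + (+0.206) + (+0.782) = -0.655 W/m²/K.
ΔT = −F/λ = −4.1/(-0.655) = 6.3 °C.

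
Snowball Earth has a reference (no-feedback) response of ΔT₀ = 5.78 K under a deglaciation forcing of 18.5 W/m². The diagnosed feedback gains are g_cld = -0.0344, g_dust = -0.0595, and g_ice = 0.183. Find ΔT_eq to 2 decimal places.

6.35 K

Total gain g = -0.0344 − 0.0595 + 0.183 = 0.0891.
Amplification A = 1/(1 − 0.0891) = 1.098.
ΔT = 5.78 × 1.098 = 6.35 K.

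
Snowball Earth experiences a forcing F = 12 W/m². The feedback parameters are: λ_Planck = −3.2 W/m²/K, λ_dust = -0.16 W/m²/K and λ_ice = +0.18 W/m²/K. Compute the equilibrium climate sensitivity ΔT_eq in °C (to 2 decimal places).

Net feedback parameter λ = (−3.2) + (-0.16) + (+0.18) = -3.18 W/m²/K.
ΔT = −F/λ = −12/(-3.18) = 3.77 °C.

3.77 °C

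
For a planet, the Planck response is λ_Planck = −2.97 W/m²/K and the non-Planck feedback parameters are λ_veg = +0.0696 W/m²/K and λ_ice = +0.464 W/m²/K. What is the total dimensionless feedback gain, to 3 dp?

0.180

Convert to gains: g_veg = 0.0696/2.97 = 0.02343; g_ice = 0.464/2.97 = 0.1562.
Total gain g = 0.17963.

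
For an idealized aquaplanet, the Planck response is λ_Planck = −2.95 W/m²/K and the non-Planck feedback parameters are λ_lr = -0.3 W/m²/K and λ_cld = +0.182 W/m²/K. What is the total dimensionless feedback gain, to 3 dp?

-0.040

Convert to gains: g_lr = -0.3/2.95 = -0.1017; g_cld = 0.182/2.95 = 0.06169.
Total gain g = -0.04001.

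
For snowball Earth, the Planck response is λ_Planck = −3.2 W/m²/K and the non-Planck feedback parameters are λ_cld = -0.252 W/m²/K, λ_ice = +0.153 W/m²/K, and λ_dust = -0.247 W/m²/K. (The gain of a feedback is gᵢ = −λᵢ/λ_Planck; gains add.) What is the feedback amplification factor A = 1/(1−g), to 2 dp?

Convert to gains: g_cld = -0.252/3.2 = -0.07875; g_ice = 0.153/3.2 = 0.04781; g_dust = -0.247/3.2 = -0.07719.
Total gain g = -0.10813.
A = 1/(1 + 0.10813) = 0.90.

0.90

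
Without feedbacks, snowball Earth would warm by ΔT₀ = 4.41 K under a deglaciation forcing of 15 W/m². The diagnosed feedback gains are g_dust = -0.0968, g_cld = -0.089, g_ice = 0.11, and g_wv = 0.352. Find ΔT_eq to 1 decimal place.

Total gain g = -0.0968 − 0.089 + 0.11 + 0.352 = 0.2762.
Amplification A = 1/(1 − 0.2762) = 1.382.
ΔT = 4.41 × 1.382 = 6.1 K.

6.1 K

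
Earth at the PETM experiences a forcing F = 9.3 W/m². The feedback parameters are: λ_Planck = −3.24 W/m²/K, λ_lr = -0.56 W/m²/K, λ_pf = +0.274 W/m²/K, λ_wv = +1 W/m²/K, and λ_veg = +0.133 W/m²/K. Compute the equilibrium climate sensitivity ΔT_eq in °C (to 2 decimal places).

Net feedback parameter λ = (−3.24) + (-0.56) + (+0.274) + (+1) + (+0.133) = -2.393 W/m²/K.
ΔT = −F/λ = −9.3/(-2.393) = 3.89 °C.

3.89 °C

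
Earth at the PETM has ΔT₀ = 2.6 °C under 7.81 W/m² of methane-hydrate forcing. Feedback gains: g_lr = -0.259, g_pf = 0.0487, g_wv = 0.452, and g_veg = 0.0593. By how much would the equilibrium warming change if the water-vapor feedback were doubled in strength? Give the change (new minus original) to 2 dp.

6.81 °C

Original: g = 0.301, ΔT = 2.6/(1−0.301) = 3.7196 °C.
With doubled water-vapor: g' = 0.753, ΔT' = 2.6/(1−0.753) = 10.5263 °C.
Change = 10.5263 − 3.7196 = 6.81 °C.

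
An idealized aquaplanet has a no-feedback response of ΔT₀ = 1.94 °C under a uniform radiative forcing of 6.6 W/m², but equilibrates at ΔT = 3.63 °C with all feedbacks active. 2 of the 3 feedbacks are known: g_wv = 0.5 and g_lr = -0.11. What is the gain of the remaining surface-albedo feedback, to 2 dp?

Amplification A = ΔT/ΔT₀ = 3.63/1.94 = 1.871.
Total gain g = 1 − 1/A = 1 − 1/1.871 = 0.4655.
Known gains sum to 0.5 − 0.11 = 0.39.
g_alb = 0.4655 − 0.39 = 0.08.

0.08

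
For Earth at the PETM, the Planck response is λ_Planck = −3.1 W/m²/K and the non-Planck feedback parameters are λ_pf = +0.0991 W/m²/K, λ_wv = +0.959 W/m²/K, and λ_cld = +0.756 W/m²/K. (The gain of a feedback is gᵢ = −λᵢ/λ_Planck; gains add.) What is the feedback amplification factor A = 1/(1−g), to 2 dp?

Convert to gains: g_pf = 0.0991/3.1 = 0.03197; g_wv = 0.959/3.1 = 0.3094; g_cld = 0.756/3.1 = 0.2439.
Total gain g = 0.58527.
A = 1/(1 − 0.58527) = 2.41.

2.41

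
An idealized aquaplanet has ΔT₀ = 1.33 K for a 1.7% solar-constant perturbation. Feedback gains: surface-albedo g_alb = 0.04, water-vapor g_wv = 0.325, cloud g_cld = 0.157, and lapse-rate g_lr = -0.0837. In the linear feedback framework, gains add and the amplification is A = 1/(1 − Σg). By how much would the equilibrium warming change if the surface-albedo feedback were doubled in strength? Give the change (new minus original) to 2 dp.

0.18 K

Original: g = 0.4383, ΔT = 1.33/(1−0.4383) = 2.3678 K.
With doubled surface-albedo: g' = 0.4783, ΔT' = 1.33/(1−0.4783) = 2.5494 K.
Change = 2.5494 − 2.3678 = 0.18 K.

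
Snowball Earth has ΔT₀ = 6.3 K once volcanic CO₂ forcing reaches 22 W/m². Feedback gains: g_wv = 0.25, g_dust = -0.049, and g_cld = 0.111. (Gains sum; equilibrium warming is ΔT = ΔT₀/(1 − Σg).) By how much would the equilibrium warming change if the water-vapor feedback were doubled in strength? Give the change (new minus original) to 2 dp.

Original: g = 0.312, ΔT = 6.3/(1−0.312) = 9.1570 K.
With doubled water-vapor: g' = 0.562, ΔT' = 6.3/(1−0.562) = 14.3836 K.
Change = 14.3836 − 9.1570 = 5.23 K.

5.23 K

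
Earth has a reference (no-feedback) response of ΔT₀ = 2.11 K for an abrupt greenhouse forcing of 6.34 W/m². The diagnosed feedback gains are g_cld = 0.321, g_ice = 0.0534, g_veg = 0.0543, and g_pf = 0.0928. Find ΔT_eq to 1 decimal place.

Total gain g = 0.321 + 0.0534 + 0.0543 + 0.0928 = 0.5215.
Amplification A = 1/(1 − 0.5215) = 2.09.
ΔT = 2.11 × 2.09 = 4.4 K.

4.4 K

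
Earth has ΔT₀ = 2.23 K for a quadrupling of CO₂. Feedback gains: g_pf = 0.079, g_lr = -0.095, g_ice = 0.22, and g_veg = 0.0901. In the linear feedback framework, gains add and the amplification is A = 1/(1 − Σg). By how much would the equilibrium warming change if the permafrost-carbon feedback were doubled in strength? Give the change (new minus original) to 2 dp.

0.40 K

Original: g = 0.2941, ΔT = 2.23/(1−0.2941) = 3.1591 K.
With doubled permafrost-carbon: g' = 0.3731, ΔT' = 2.23/(1−0.3731) = 3.5572 K.
Change = 3.5572 − 3.1591 = 0.40 K.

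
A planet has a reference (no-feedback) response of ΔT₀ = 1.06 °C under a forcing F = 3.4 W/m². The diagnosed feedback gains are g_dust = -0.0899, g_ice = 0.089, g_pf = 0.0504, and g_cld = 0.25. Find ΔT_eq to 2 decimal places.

Total gain g = -0.0899 + 0.089 + 0.0504 + 0.25 = 0.2995.
Amplification A = 1/(1 − 0.2995) = 1.428.
ΔT = 1.06 × 1.428 = 1.51 °C.

1.51 °C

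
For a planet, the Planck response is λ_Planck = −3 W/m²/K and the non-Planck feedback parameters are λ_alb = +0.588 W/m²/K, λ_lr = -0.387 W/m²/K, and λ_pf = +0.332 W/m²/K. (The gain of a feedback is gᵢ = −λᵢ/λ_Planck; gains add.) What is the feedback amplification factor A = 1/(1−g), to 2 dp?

1.22

Convert to gains: g_alb = 0.588/3 = 0.196; g_lr = -0.387/3 = -0.129; g_pf = 0.332/3 = 0.1107.
Total gain g = 0.1777.
A = 1/(1 − 0.1777) = 1.22.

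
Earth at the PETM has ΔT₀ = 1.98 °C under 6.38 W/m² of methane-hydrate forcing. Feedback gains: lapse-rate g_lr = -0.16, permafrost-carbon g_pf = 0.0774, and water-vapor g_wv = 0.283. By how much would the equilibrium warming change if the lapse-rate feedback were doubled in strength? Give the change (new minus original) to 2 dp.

Original: g = 0.2004, ΔT = 1.98/(1−0.2004) = 2.4762 °C.
With doubled lapse-rate: g' = 0.0404, ΔT' = 1.98/(1−0.0404) = 2.0634 °C.
Change = 2.0634 − 2.4762 = -0.41 °C.

-0.41 °C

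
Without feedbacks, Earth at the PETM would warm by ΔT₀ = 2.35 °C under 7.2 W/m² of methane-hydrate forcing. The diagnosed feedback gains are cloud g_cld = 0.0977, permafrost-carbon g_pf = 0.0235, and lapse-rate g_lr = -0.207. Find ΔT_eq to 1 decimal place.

2.2 °C

Total gain g = 0.0977 + 0.0235 − 0.207 = -0.0858.
Amplification A = 1/(1 + 0.0858) = 0.921.
ΔT = 2.35 × 0.921 = 2.2 °C.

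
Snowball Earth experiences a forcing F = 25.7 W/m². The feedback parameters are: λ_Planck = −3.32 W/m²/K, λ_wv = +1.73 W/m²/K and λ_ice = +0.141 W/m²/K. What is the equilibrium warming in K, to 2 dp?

Net feedback parameter λ = (−3.32) + (+1.73) + (+0.141) = -1.449 W/m²/K.
ΔT = −F/λ = −25.7/(-1.449) = 17.74 K.

17.74 K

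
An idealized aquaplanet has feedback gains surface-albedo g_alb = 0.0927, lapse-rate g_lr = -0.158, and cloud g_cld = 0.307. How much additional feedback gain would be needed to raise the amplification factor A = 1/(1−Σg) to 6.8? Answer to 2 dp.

Current total gain = 0.2417.
Target gain for A = 6.8: g* = 1 − 1/6.8 = 0.8529.
Additional gain needed = 0.8529 − 0.2417 = 0.61.

0.61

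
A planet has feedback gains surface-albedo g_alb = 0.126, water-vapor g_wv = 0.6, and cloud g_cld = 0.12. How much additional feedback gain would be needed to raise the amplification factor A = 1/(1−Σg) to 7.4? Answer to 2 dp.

0.02

Current total gain = 0.846.
Target gain for A = 7.4: g* = 1 − 1/7.4 = 0.8649.
Additional gain needed = 0.8649 − 0.846 = 0.02.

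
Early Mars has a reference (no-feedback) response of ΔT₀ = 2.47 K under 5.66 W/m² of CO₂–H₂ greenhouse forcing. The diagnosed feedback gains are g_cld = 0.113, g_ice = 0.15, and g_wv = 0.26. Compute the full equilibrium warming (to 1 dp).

Total gain g = 0.113 + 0.15 + 0.26 = 0.523.
Amplification A = 1/(1 − 0.523) = 2.096.
ΔT = 2.47 × 2.096 = 5.2 K.

5.2 K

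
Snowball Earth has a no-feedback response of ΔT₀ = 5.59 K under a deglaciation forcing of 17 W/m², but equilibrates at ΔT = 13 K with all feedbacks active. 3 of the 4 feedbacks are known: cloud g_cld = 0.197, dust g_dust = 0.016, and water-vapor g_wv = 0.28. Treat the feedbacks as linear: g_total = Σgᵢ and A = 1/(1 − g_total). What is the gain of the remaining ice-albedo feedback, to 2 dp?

Amplification A = ΔT/ΔT₀ = 13/5.59 = 2.326.
Total gain g = 1 − 1/A = 1 − 1/2.326 = 0.5701.
Known gains sum to 0.197 + 0.016 + 0.28 = 0.493.
g_ice = 0.5701 − 0.493 = 0.08.

0.08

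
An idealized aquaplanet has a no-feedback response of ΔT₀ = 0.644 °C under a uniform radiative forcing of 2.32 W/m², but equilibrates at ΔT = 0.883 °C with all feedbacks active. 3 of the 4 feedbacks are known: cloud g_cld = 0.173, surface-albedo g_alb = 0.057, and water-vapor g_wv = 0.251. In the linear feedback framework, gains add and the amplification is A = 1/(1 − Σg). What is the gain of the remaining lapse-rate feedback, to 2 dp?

-0.21

Amplification A = ΔT/ΔT₀ = 0.883/0.644 = 1.371.
Total gain g = 1 − 1/A = 1 − 1/1.371 = 0.2706.
Known gains sum to 0.173 + 0.057 + 0.251 = 0.481.
g_lr = 0.2706 − 0.481 = -0.21.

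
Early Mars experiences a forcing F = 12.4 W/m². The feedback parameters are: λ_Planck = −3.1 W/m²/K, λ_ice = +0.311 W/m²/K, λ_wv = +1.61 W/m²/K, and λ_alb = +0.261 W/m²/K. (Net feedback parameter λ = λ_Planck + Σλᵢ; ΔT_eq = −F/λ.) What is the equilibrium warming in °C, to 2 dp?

Net feedback parameter λ = (−3.1) + (+0.311) + (+1.61) + (+0.261) = -0.918 W/m²/K.
ΔT = −F/λ = −12.4/(-0.918) = 13.51 °C.

13.51 °C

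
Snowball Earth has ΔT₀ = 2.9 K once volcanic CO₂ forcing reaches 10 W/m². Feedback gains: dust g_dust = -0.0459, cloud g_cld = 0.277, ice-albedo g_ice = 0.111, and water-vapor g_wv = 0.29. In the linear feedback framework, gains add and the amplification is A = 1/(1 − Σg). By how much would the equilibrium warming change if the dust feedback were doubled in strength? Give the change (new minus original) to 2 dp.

Original: g = 0.6321, ΔT = 2.9/(1−0.6321) = 7.8826 K.
With doubled dust: g' = 0.5862, ΔT' = 2.9/(1−0.5862) = 7.0082 K.
Change = 7.0082 − 7.8826 = -0.87 K.

-0.87 K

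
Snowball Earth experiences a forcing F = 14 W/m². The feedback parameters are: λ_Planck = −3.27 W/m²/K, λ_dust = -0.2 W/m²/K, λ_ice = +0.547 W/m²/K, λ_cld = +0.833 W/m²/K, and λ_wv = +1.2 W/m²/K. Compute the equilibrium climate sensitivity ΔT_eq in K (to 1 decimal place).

15.7 K

Net feedback parameter λ = (−3.27) + (-0.2) + (+0.547) + (+0.833) + (+1.2) = -0.89 W/m²/K.
ΔT = −F/λ = −14/(-0.89) = 15.7 K.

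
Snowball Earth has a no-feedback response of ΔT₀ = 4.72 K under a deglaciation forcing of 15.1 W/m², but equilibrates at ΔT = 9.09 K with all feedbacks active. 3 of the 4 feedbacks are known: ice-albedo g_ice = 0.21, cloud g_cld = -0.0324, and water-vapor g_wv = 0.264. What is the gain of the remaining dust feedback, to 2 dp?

Amplification A = ΔT/ΔT₀ = 9.09/4.72 = 1.926.
Total gain g = 1 − 1/A = 1 − 1/1.926 = 0.4808.
Known gains sum to 0.21 − 0.0324 + 0.264 = 0.4416.
g_dust = 0.4808 − 0.4416 = 0.04.

0.04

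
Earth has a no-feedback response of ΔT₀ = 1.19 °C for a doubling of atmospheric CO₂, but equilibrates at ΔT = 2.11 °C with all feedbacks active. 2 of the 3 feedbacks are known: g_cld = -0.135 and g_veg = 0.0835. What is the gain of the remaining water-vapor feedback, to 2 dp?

0.49

Amplification A = ΔT/ΔT₀ = 2.11/1.19 = 1.773.
Total gain g = 1 − 1/A = 1 − 1/1.773 = 0.436.
Known gains sum to -0.135 + 0.0835 = -0.0515.
g_wv = 0.436 + 0.0515 = 0.49.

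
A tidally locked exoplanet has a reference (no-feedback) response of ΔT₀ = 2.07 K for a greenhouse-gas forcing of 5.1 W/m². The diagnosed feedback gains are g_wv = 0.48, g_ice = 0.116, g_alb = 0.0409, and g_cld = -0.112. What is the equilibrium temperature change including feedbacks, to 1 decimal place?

Total gain g = 0.48 + 0.116 + 0.0409 − 0.112 = 0.5249.
Amplification A = 1/(1 − 0.5249) = 2.105.
ΔT = 2.07 × 2.105 = 4.4 K.

4.4 K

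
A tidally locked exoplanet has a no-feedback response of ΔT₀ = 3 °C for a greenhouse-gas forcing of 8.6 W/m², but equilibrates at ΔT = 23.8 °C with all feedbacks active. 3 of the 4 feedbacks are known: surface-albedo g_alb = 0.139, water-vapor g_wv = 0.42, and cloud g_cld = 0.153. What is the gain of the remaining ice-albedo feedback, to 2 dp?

0.16

Amplification A = ΔT/ΔT₀ = 23.8/3 = 7.933.
Total gain g = 1 − 1/A = 1 − 1/7.933 = 0.8739.
Known gains sum to 0.139 + 0.42 + 0.153 = 0.712.
g_ice = 0.8739 − 0.712 = 0.16.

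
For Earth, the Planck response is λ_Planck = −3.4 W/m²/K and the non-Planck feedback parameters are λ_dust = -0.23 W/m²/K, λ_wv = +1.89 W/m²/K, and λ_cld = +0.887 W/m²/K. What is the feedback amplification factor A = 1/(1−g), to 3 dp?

3.986

Convert to gains: g_dust = -0.23/3.4 = -0.06765; g_wv = 1.89/3.4 = 0.5559; g_cld = 0.887/3.4 = 0.2609.
Total gain g = 0.74915.
A = 1/(1 − 0.74915) = 3.986.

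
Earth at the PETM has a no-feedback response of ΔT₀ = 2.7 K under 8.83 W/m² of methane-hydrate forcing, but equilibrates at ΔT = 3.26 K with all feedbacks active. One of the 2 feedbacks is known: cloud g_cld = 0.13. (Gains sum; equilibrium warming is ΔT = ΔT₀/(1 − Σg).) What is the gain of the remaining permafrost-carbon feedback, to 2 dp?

0.04

Amplification A = ΔT/ΔT₀ = 3.26/2.7 = 1.207.
Total gain g = 1 − 1/A = 1 − 1/1.207 = 0.1715.
The known gain is 0.13.
g_pf = 0.1715 − 0.13 = 0.04.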